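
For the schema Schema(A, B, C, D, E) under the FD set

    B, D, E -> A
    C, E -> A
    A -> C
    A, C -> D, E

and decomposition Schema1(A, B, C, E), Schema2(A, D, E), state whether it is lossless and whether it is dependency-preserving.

lossless but not dependency-preserving

Lossless test: (A, E)⁺ = {A, C, D, E}, which contains all of one fragment — lossless.
Dependency preservation: the restricted closure of {B, D, E} across the fragments never reaches {A}, so B, D, E → A cannot be enforced without a join — not preserved.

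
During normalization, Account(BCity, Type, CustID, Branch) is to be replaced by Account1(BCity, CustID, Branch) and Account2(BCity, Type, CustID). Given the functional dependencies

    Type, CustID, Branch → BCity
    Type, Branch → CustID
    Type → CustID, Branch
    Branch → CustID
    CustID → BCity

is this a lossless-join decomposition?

No

Common attributes: Account1 ∩ Account2 = {BCity, CustID}.
No dependency enlarges {BCity, CustID}, so (BCity, CustID)⁺ = {BCity, CustID}.
The closure contains neither all of Account1 = {BCity, CustID, Branch} nor all of Account2 = {BCity, Type, CustID}, so the common attributes are not a superkey of either fragment. The join is lossy.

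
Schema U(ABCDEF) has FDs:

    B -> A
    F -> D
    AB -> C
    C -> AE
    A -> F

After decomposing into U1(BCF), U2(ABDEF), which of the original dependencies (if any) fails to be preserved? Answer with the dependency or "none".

Check C → AE: no single fragment contains all of {ACE}, and the restricted closure of {C} across the fragments never reaches {AE}.
B → A is preserved.
F → D is preserved.
AB → C is preserved.
A → F is preserved.

C -> AE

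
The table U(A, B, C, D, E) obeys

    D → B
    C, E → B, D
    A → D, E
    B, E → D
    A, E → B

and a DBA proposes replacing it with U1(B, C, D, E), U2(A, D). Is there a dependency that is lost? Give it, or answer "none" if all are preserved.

A → D, E

Check A → D, E: no single fragment contains all of {A, D, E}, and the restricted closure of {A} across the fragments never reaches {D, E}.
D → B is preserved.
C, E → B, D is preserved.
B, E → D is preserved.
A, E → B is preserved.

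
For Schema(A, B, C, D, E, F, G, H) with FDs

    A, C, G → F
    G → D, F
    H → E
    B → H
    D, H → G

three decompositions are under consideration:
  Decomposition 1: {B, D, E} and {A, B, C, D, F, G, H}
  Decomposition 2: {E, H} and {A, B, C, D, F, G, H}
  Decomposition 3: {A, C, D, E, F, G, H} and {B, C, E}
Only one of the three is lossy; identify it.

Decomposition 3

Decomposition 1: common = {B, D}, closure = {B, D, E, F, G, H} → lossless.
Decomposition 2: common = {H}, closure = {E, H} → lossless.
Decomposition 3: common = {C, E}, closure = {C, E} → lossy.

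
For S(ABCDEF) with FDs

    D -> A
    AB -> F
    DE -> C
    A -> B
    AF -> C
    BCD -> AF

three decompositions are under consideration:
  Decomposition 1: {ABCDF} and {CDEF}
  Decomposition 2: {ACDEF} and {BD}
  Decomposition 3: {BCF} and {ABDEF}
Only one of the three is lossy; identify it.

Decomposition 1: common = {CDF}, closure = {ABCDF} → lossless.
Decomposition 2: common = {D}, closure = {ABCDF} → lossless.
Decomposition 3: common = {BF}, closure = {BF} → lossy.

Decomposition 3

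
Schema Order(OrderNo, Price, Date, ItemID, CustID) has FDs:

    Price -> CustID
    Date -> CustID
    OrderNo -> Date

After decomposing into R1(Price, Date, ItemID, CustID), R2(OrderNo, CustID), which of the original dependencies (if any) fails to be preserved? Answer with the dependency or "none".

Check OrderNo → Date: no single fragment contains all of {OrderNo, Date}, and the restricted closure of {OrderNo} across the fragments never reaches {Date}.
Price → CustID is preserved.
Date → CustID is preserved.

OrderNo -> Date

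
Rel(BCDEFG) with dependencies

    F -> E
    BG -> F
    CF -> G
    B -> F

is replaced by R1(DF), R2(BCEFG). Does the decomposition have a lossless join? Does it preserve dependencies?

lossy but dependency-preserving

Lossless test: (F)⁺ = {EF}, which is a superkey of neither fragment — lossy.
Dependency preservation: every FD's attributes lie within a single fragment, so each can be enforced locally — preserved.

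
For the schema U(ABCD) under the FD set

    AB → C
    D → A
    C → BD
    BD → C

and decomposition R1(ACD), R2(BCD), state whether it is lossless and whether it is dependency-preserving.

Lossless test: (CD)⁺ = {ABCD}, which contains all of one fragment — lossless.
Dependency preservation: the restricted closure of {AB} across the fragments never reaches {C}, so AB → C cannot be enforced without a join — not preserved.

lossless but not dependency-preserving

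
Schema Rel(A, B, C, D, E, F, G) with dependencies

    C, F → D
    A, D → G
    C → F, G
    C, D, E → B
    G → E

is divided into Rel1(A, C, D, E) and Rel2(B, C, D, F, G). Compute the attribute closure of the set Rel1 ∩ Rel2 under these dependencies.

B, C, D, E, F, G

Rel1 ∩ Rel2 = {C, D}.
C → F, G applies, adding F, G
G → E applies, adding E
C, D, E → B applies, adding B
Closure: {B, C, D, E, F, G}.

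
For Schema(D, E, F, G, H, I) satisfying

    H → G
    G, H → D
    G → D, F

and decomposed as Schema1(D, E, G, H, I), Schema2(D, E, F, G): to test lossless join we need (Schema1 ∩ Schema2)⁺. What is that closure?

Schema1 ∩ Schema2 = {D, E, G}.
G → D, F applies, adding F
Closure: {D, E, F, G}.

D, E, F, G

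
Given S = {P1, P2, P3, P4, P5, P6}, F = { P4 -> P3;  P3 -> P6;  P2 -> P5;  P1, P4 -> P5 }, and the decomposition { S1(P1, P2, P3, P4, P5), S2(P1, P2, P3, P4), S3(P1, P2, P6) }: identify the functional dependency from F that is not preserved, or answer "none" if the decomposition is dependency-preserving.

Check P3 → P6: no single fragment contains all of {P3, P6}, and the restricted closure of {P3} across the fragments never reaches {P6}.
P4 → P3 is preserved.
P2 → P5 is preserved.
P1, P4 → P5 is preserved.

P3 -> P6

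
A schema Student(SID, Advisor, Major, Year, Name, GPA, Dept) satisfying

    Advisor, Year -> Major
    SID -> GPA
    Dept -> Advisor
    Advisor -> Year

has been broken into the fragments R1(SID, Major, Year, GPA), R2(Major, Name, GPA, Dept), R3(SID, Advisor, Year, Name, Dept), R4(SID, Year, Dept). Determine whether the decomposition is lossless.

Yes

Chase test. Columns are SID, Advisor, Major, Year, Name, GPA, Dept; row i has aⱼ where attribute j ∈ Ri, else bᵢⱼ.
Initial tableau (one row per fragment):
  row 1: a1 b12 a3 a4 b15 a6 b17
  row 2: b21 b22 a3 b24 a5 a6 a7
  row 3: a1 a2 b33 a4 a5 b36 a7
  row 4: a1 b42 b43 a4 b45 b46 a7
Rows 1 and 3 agree on SID; apply SID→GPA and equate their GPA entries.
Rows 1 and 4 agree on SID; apply SID→GPA and equate their GPA entries.
Rows 2 and 3 agree on Dept; apply Dept→Advisor and equate their Advisor entries.
Rows 2 and 4 agree on Dept; apply Dept→Advisor and equate their Advisor entries.
Rows 2 and 3 agree on Advisor; apply Advisor→Year and equate their Year entries.
Rows 2 and 3 agree on Advisor, Year; apply Advisor, Year→Major and equate their Major entries.
Rows 2 and 4 agree on Advisor, Year; apply Advisor, Year→Major and equate their Major entries.
Row 3 is now all distinguished symbols — the join is lossless.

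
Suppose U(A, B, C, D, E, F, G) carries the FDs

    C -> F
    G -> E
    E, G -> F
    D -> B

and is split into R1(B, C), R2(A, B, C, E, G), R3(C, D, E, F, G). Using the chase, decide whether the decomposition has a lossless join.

Chase test. Columns are A, B, C, D, E, F, G; row i has aⱼ where attribute j ∈ Ri, else bᵢⱼ.
Initial tableau (one row per fragment):
  row 1: b11 a2 a3 b14 b15 b16 b17
  row 2: a1 a2 a3 b24 a5 b26 a7
  row 3: b31 b32 a3 a4 a5 a6 a7
Rows 1 and 2 agree on C; apply C→F and equate their F entries.
Rows 1 and 3 agree on C; apply C→F and equate their F entries.
No row becomes fully distinguished — the join is lossy.

No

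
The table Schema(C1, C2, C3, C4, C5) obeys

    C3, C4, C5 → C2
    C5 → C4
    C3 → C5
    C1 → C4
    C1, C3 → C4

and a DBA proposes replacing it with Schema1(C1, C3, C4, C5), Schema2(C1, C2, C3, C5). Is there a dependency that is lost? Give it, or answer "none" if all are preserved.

C3, C4, C5 → C2: restricted closure across fragments reaches C2.
C5 → C4 lies within Schema1.
C3 → C5 lies within Schema1.
C1 → C4 lies within Schema1.
C1, C3 → C4 lies within Schema1.
Every dependency is enforceable on the fragments, so the decomposition is dependency-preserving.

none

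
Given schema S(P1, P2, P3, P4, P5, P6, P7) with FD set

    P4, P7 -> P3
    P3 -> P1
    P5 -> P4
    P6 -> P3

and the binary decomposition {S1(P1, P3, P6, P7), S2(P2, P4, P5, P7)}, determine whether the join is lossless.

No

Common attributes: S1 ∩ S2 = {P7}.
No dependency enlarges {P7}, so (P7)⁺ = {P7}.
The closure contains neither all of S1 = {P1, P3, P6, P7} nor all of S2 = {P2, P4, P5, P7}, so the common attributes are not a superkey of either fragment. The join is lossy.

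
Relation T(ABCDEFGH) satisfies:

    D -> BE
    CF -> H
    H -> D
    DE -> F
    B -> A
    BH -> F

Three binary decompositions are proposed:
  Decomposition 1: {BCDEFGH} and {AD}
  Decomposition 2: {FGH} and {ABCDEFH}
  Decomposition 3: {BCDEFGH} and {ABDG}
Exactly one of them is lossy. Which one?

Decomposition 2

Decomposition 1: common = {D}, closure = {ABDEF} → lossless.
Decomposition 2: common = {FH}, closure = {ABDEFH} → lossy.
Decomposition 3: common = {BDG}, closure = {ABDEFG} → lossless.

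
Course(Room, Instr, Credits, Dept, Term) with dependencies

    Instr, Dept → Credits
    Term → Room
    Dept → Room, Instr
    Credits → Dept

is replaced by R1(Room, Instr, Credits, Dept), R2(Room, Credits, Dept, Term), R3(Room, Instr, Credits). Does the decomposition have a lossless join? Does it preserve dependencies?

Lossless test (chase): Rows 1 and 2 agree on Dept; apply Dept→Room, Instr and equate their Room, Instr entries. Rows 1 and 3 agree on Credits; apply Credits→Dept and equate their Dept entries. Row 2 is now all distinguished symbols — the join is lossless.
Dependency preservation: every FD's attributes lie within a single fragment, so each can be enforced locally — preserved.

lossless and dependency-preserving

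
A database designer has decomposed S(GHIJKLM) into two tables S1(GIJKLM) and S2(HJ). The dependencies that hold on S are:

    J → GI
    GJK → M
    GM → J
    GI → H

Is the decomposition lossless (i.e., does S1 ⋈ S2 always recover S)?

Common attributes: S1 ∩ S2 = {J}.
Closure of {J}: J → GI applies, adding GI; GI → H applies, adding H. So (J)⁺ = {GHIJ}.
This closure contains every attribute of S2, so S1 ∩ S2 → S2. The join is lossless.

Yes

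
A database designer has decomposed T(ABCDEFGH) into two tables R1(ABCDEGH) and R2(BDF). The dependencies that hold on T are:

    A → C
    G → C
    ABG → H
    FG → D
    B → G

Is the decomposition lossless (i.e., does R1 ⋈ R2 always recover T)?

Common attributes: R1 ∩ R2 = {BD}.
Closure of {BD}: B → G applies, adding G; G → C applies, adding C. So (BD)⁺ = {BCDG}.
The closure contains neither all of R1 = {ABCDEGH} nor all of R2 = {BDF}, so the common attributes are not a superkey of either fragment. The join is lossy.

No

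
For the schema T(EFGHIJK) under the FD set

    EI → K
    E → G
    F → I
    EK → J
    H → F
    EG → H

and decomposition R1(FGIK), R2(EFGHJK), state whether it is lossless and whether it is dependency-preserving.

lossless and dependency-preserving

Lossless test: (FGK)⁺ = {FGIK}, which contains all of one fragment — lossless.
Dependency preservation: EI → K is not contained in any single fragment, but the restricted closure of its left-hand side across the fragments still reaches the right-hand side; the remaining FDs each lie inside some fragment. All dependencies are preserved.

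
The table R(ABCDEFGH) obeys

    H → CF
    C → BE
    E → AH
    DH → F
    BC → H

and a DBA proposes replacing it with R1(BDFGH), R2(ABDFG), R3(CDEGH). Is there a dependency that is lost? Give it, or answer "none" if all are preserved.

Check E → AH: no single fragment contains all of {AEH}, and the restricted closure of {E} across the fragments never reaches {AH}.
H → CF is preserved.
C → BE is preserved.
DH → F is preserved.
BC → H is preserved.

E → AH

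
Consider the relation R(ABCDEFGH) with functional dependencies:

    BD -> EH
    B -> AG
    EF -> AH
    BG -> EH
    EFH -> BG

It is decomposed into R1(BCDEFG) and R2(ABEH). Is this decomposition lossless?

Yes

Common attributes: R1 ∩ R2 = {BE}.
Closure of {BE}: B → AG applies, adding AG; BG → EH applies, adding H. So (BE)⁺ = {ABEGH}.
This closure contains every attribute of R2, so R1 ∩ R2 → R2. The join is lossless.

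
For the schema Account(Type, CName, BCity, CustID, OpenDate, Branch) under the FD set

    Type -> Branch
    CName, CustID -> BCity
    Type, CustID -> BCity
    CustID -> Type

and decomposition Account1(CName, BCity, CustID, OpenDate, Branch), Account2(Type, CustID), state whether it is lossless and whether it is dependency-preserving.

Lossless test: (CustID)⁺ = {Type, BCity, CustID, Branch}, which contains all of one fragment — lossless.
Dependency preservation: the restricted closure of {Type} across the fragments never reaches {Branch}, so Type → Branch cannot be enforced without a join — not preserved.

lossless but not dependency-preserving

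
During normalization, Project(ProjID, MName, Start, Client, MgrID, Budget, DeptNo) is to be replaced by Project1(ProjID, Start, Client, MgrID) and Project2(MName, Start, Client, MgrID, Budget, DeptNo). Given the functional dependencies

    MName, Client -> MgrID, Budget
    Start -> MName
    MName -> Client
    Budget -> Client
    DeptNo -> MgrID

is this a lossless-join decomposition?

No

Common attributes: Project1 ∩ Project2 = {Start, Client, MgrID}.
Closure of {Start, Client, MgrID}: Start → MName applies, adding MName; MName, Client → MgrID, Budget applies, adding Budget. So (Start, Client, MgrID)⁺ = {MName, Start, Client, MgrID, Budget}.
The closure contains neither all of Project1 = {ProjID, Start, Client, MgrID} nor all of Project2 = {MName, Start, Client, MgrID, Budget, DeptNo}, so the common attributes are not a superkey of either fragment. The join is lossy.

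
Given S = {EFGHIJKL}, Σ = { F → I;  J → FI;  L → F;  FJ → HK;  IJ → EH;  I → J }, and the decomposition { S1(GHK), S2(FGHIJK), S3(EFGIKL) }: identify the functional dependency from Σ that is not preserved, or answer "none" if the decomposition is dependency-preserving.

F → I lies within S2.
J → FI lies within S2.
L → F lies within S3.
FJ → HK lies within S2.
IJ → EH: restricted closure across fragments reaches EH.
I → J lies within S2.
Every dependency is enforceable on the fragments, so the decomposition is dependency-preserving.

none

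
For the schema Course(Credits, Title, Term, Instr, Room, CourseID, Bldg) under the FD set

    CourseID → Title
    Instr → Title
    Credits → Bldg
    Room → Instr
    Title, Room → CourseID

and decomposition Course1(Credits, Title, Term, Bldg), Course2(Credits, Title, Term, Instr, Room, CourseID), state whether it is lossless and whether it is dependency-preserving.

Lossless test: (Credits, Title, Term)⁺ = {Credits, Title, Term, Bldg}, which contains all of one fragment — lossless.
Dependency preservation: every FD's attributes lie within a single fragment, so each can be enforced locally — preserved.

lossless and dependency-preserving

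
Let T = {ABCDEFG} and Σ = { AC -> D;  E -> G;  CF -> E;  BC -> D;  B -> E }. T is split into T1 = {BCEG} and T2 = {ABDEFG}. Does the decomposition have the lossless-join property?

Common attributes: T1 ∩ T2 = {BEG}.
No dependency enlarges {BEG}, so (BEG)⁺ = {BEG}.
The closure contains neither all of T1 = {BCEG} nor all of T2 = {ABDEFG}, so the common attributes are not a superkey of either fragment. The join is lossy.

No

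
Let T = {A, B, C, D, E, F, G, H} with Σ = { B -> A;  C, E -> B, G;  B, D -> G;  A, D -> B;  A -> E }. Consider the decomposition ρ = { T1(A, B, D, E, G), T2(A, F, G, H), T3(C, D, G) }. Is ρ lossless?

No

Chase test. Columns are A, B, C, D, E, F, G, H; row i has aⱼ where attribute j ∈ Ti, else bᵢⱼ.
Initial tableau (one row per fragment):
  row 1: a1 a2 b13 a4 a5 b16 a7 b18
  row 2: a1 b22 b23 b24 b25 a6 a7 a8
  row 3: b31 b32 a3 a4 b35 b36 a7 b38
Rows 1 and 2 agree on A; apply A→E and equate their E entries.
No row becomes fully distinguished — the join is lossy.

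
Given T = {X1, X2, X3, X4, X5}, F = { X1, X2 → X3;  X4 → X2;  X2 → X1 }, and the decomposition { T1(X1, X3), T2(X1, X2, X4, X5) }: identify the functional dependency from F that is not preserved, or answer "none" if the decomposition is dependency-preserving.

X1, X2 → X3

Check X1, X2 → X3: no single fragment contains all of {X1, X2, X3}, and the restricted closure of {X1, X2} across the fragments never reaches {X3}.
X4 → X2 is preserved.
X2 → X1 is preserved.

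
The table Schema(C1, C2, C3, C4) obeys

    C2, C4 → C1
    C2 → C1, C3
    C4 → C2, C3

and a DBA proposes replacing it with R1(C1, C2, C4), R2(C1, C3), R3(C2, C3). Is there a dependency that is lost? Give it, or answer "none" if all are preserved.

C2, C4 → C1 lies within R1.
C2 → C1, C3: restricted closure across fragments reaches C1, C3.
C4 → C2, C3: restricted closure across fragments reaches C2, C3.
Every dependency is enforceable on the fragments, so the decomposition is dependency-preserving.

none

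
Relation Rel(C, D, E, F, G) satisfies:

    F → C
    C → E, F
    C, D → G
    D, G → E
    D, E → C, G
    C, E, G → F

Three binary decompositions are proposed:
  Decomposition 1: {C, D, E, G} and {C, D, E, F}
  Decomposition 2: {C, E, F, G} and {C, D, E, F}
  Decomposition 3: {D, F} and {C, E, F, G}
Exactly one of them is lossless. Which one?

Decomposition 1: common = {C, D, E}, closure = {C, D, E, F, G} → lossless.
Decomposition 2: common = {C, E, F}, closure = {C, E, F} → lossy.
Decomposition 3: common = {F}, closure = {C, E, F} → lossy.

Decomposition 1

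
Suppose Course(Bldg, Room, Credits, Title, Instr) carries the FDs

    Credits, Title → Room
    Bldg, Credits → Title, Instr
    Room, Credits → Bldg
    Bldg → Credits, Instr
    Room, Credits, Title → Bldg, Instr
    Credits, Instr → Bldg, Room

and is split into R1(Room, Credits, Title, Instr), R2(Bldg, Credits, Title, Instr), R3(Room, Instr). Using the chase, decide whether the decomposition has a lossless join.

Chase test. Columns are Bldg, Room, Credits, Title, Instr; row i has aⱼ where attribute j ∈ Ri, else bᵢⱼ.
Initial tableau (one row per fragment):
  row 1: b11 a2 a3 a4 a5
  row 2: a1 b22 a3 a4 a5
  row 3: b31 a2 b33 b34 a5
Rows 1 and 2 agree on Credits, Title; apply Credits, Title→Room and equate their Room entries.
Rows 1 and 2 agree on Room, Credits; apply Room, Credits→Bldg and equate their Bldg entries.
Row 1 is now all distinguished symbols — the join is lossless.

Yes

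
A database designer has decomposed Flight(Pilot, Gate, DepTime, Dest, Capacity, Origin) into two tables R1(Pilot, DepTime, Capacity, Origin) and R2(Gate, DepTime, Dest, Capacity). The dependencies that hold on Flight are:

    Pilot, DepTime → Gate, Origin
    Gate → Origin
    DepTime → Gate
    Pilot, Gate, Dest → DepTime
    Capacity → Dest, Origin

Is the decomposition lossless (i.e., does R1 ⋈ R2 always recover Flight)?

Yes

Common attributes: R1 ∩ R2 = {DepTime, Capacity}.
Closure of {DepTime, Capacity}: DepTime → Gate applies, adding Gate; Capacity → Dest, Origin applies, adding Dest, Origin. So (DepTime, Capacity)⁺ = {Gate, DepTime, Dest, Capacity, Origin}.
This closure contains every attribute of R2, so R1 ∩ R2 → R2. The join is lossless.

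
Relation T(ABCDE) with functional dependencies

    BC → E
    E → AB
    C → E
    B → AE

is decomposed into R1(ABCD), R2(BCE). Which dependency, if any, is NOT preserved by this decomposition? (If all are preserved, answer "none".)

none

BC → E lies within R2.
E → AB: restricted closure across fragments reaches AB.
C → E lies within R2.
B → AE: restricted closure across fragments reaches AE.
Every dependency is enforceable on the fragments, so the decomposition is dependency-preserving.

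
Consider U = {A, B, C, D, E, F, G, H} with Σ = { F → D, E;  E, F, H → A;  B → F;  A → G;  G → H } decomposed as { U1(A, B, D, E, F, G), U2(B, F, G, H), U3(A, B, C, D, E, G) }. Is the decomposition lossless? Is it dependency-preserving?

Lossless test (chase): Rows 1 and 2 agree on F; apply F→D, E and equate their D, E entries. Rows 1 and 3 agree on B; apply B→F and equate their F entries. Rows 1 and 2 agree on G; apply G→H and equate their H entries. Rows 1 and 3 agree on G; apply G→H and equate their H entries. Rows 1 and 2 agree on E, F, H; apply E, F, H→A and equate their A entries. Row 3 is now all distinguished symbols — the join is lossless.
Dependency preservation: E, F, H → A is not contained in any single fragment, but the restricted closure of its left-hand side across the fragments still reaches the right-hand side; the remaining FDs each lie inside some fragment. All dependencies are preserved.

lossless and dependency-preserving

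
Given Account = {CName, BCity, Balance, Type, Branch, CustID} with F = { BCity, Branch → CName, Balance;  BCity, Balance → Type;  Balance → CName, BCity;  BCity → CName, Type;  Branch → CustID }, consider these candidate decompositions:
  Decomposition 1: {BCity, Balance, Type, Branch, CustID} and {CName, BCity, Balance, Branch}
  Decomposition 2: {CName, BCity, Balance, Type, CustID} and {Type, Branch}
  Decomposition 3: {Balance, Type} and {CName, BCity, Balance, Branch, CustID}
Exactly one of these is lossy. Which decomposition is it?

Decomposition 1: common = {BCity, Balance, Branch}, closure = {CName, BCity, Balance, Type, Branch, CustID} → lossless.
Decomposition 2: common = {Type}, closure = {Type} → lossy.
Decomposition 3: common = {Balance}, closure = {CName, BCity, Balance, Type} → lossless.

Decomposition 2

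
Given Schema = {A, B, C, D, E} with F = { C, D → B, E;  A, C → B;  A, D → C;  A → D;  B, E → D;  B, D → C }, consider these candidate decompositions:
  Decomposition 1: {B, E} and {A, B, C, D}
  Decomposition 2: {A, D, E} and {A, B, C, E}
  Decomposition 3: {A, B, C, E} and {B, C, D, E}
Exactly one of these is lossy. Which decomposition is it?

Decomposition 1

Decomposition 1: common = {B}, closure = {B} → lossy.
Decomposition 2: common = {A, E}, closure = {A, B, C, D, E} → lossless.
Decomposition 3: common = {B, C, E}, closure = {B, C, D, E} → lossless.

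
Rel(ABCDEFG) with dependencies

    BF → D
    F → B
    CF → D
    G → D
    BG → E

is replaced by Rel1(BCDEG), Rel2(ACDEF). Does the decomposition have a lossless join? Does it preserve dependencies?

Lossless test: (CDE)⁺ = {CDE}, which is a superkey of neither fragment — lossy.
Dependency preservation: the restricted closure of {F} across the fragments never reaches {B}, so F → B cannot be enforced without a join — not preserved.

lossy and not dependency-preserving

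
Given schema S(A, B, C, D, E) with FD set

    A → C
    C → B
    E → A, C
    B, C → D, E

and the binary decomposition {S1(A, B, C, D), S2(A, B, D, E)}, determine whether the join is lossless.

Yes

Common attributes: S1 ∩ S2 = {A, B, D}.
Closure of {A, B, D}: A → C applies, adding C; B, C → D, E applies, adding E. So (A, B, D)⁺ = {A, B, C, D, E}.
This closure contains every attribute of S1, so S1 ∩ S2 → S1. The join is lossless.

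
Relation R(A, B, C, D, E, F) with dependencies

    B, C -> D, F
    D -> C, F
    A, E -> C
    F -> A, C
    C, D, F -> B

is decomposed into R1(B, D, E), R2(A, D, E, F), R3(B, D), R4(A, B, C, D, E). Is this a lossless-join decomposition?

Chase test. Columns are A, B, C, D, E, F; row i has aⱼ where attribute j ∈ Ri, else bᵢⱼ.
Initial tableau (one row per fragment):
  row 1: b11 a2 b13 a4 a5 b16
  row 2: a1 b22 b23 a4 a5 a6
  row 3: b31 a2 b33 a4 b35 b36
  row 4: a1 a2 a3 a4 a5 b46
Rows 1 and 2 agree on D; apply D→C, F and equate their C, F entries.
Rows 1 and 3 agree on D; apply D→C, F and equate their C, F entries.
Rows 1 and 4 agree on D; apply D→C, F and equate their C, F entries.
Rows 1 and 2 agree on F; apply F→A, C and equate their A, C entries.
Rows 1 and 3 agree on F; apply F→A, C and equate their A, C entries.
Rows 1 and 2 agree on C, D, F; apply C, D, F→B and equate their B entries.
Row 1 is now all distinguished symbols — the join is lossless.

Yes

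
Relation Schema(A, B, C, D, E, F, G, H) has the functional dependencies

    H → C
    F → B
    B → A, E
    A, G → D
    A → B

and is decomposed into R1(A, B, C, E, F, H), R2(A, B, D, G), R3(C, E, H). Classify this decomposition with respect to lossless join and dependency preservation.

lossy but dependency-preserving

Lossless test (chase): Rows 1 and 2 agree on B; apply B→A, E and equate their A, E entries. No row becomes fully distinguished — the join is lossy.
Dependency preservation: every FD's attributes lie within a single fragment, so each can be enforced locally — preserved.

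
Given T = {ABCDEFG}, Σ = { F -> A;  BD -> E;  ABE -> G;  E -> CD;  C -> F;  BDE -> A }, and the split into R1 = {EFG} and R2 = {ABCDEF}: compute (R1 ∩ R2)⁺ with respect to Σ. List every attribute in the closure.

R1 ∩ R2 = {EF}.
F → A applies, adding A
E → CD applies, adding CD
Closure: {ACDEF}.

ACDEF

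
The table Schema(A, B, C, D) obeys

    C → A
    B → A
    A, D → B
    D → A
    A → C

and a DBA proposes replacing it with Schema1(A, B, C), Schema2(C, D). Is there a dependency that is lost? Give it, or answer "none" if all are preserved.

Check A, D → B: no single fragment contains all of {A, B, D}, and the restricted closure of {A, D} across the fragments never reaches {B}.
C → A is preserved.
B → A is preserved.
D → A is preserved.
A → C is preserved.

A, D → B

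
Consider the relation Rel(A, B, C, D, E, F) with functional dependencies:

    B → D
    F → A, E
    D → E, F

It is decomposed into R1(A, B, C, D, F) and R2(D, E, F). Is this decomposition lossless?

Yes

Common attributes: R1 ∩ R2 = {D, F}.
Closure of {D, F}: F → A, E applies, adding A, E. So (D, F)⁺ = {A, D, E, F}.
This closure contains every attribute of R2, so R1 ∩ R2 → R2. The join is lossless.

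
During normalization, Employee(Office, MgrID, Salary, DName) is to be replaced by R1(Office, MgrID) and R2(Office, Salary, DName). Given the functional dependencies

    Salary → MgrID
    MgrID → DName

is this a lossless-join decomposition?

Common attributes: R1 ∩ R2 = {Office}.
No dependency enlarges {Office}, so (Office)⁺ = {Office}.
The closure contains neither all of R1 = {Office, MgrID} nor all of R2 = {Office, Salary, DName}, so the common attributes are not a superkey of either fragment. The join is lossy.

No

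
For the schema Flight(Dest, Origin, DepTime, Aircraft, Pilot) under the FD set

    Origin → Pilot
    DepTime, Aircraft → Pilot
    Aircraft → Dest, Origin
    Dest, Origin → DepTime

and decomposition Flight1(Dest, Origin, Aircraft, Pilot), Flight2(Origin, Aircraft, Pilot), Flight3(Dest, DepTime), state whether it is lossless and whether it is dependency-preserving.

Lossless test (chase): Rows 1 and 2 agree on Aircraft; apply Aircraft→Dest, Origin and equate their Dest, Origin entries. Rows 1 and 2 agree on Dest, Origin; apply Dest, Origin→DepTime and equate their DepTime entries. No row becomes fully distinguished — the join is lossy.
Dependency preservation: the restricted closure of {Dest, Origin} across the fragments never reaches {DepTime}, so Dest, Origin → DepTime cannot be enforced without a join — not preserved.

lossy and not dependency-preserving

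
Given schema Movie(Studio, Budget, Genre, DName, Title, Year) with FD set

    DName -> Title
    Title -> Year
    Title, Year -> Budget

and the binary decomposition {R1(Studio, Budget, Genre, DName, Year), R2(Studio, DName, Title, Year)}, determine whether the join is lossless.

Yes

Common attributes: R1 ∩ R2 = {Studio, DName, Year}.
Closure of {Studio, DName, Year}: DName → Title applies, adding Title; Title, Year → Budget applies, adding Budget. So (Studio, DName, Year)⁺ = {Studio, Budget, DName, Title, Year}.
This closure contains every attribute of R2, so R1 ∩ R2 → R2. The join is lossless.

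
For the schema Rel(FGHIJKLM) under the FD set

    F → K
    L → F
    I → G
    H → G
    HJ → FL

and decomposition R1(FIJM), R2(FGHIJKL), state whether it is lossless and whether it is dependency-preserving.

Lossless test: (FIJ)⁺ = {FGIJK}, which is a superkey of neither fragment — lossy.
Dependency preservation: every FD's attributes lie within a single fragment, so each can be enforced locally — preserved.

lossy but dependency-preserving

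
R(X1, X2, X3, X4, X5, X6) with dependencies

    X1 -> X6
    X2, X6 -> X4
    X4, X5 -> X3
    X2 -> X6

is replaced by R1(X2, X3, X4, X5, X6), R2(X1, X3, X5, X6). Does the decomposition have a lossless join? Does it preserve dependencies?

lossy but dependency-preserving

Lossless test: (X3, X5, X6)⁺ = {X3, X5, X6}, which is a superkey of neither fragment — lossy.
Dependency preservation: every FD's attributes lie within a single fragment, so each can be enforced locally — preserved.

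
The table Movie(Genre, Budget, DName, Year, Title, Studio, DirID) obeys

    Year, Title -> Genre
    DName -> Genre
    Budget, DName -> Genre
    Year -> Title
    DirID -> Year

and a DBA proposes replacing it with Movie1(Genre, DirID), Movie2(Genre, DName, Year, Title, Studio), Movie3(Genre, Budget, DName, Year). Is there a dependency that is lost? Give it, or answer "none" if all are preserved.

Check DirID → Year: no single fragment contains all of {Year, DirID}, and the restricted closure of {DirID} across the fragments never reaches {Year}.
Year, Title → Genre is preserved.
DName → Genre is preserved.
Budget, DName → Genre is preserved.
Year → Title is preserved.

DirID -> Year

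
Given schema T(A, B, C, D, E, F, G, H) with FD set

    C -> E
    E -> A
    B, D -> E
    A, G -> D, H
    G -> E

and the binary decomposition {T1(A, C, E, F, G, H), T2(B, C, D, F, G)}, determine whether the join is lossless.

Yes

Common attributes: T1 ∩ T2 = {C, F, G}.
Closure of {C, F, G}: C → E applies, adding E; E → A applies, adding A; A, G → D, H applies, adding D, H. So (C, F, G)⁺ = {A, C, D, E, F, G, H}.
This closure contains every attribute of T1, so T1 ∩ T2 → T1. The join is lossless.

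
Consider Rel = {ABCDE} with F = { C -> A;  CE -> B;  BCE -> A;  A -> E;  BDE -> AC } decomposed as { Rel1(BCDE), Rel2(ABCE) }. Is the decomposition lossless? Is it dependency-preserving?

Lossless test: (BCE)⁺ = {ABCE}, which contains all of one fragment — lossless.
Dependency preservation: BDE → AC is not contained in any single fragment, but the restricted closure of its left-hand side across the fragments still reaches the right-hand side; the remaining FDs each lie inside some fragment. All dependencies are preserved.

lossless and dependency-preserving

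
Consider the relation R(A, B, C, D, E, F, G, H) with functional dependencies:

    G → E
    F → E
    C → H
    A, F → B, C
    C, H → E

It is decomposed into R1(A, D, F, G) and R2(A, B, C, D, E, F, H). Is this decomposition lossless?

Common attributes: R1 ∩ R2 = {A, D, F}.
Closure of {A, D, F}: F → E applies, adding E; A, F → B, C applies, adding B, C; C → H applies, adding H. So (A, D, F)⁺ = {A, B, C, D, E, F, H}.
This closure contains every attribute of R2, so R1 ∩ R2 → R2. The join is lossless.

Yes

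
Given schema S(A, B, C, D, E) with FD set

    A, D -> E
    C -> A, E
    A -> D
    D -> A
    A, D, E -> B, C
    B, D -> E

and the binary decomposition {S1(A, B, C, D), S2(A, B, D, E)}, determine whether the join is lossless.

Common attributes: S1 ∩ S2 = {A, B, D}.
Closure of {A, B, D}: A, D → E applies, adding E; A, D, E → B, C applies, adding C. So (A, B, D)⁺ = {A, B, C, D, E}.
This closure contains every attribute of S1, so S1 ∩ S2 → S1. The join is lossless.

Yes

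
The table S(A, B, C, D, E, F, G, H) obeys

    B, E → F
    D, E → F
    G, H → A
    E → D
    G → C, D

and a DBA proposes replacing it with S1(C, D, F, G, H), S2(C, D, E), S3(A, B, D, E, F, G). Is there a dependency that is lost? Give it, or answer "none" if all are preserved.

Check G, H → A: no single fragment contains all of {A, G, H}, and the restricted closure of {G, H} across the fragments never reaches {A}.
B, E → F is preserved.
D, E → F is preserved.
E → D is preserved.
G → C, D is preserved.

G, H → A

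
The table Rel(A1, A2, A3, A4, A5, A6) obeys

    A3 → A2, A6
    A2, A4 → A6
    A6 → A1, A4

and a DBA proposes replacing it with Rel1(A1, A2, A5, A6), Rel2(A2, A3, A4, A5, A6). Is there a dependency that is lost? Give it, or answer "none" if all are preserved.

none

A3 → A2, A6 lies within Rel2.
A2, A4 → A6 lies within Rel2.
A6 → A1, A4: restricted closure across fragments reaches A1, A4.
Every dependency is enforceable on the fragments, so the decomposition is dependency-preserving.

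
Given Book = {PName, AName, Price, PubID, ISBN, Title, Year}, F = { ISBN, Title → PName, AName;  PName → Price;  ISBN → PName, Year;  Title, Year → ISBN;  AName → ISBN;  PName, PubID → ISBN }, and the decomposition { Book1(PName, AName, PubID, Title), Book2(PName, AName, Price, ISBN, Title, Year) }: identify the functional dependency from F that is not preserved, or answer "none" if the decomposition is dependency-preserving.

PName, PubID → ISBN

Check PName, PubID → ISBN: no single fragment contains all of {PName, PubID, ISBN}, and the restricted closure of {PName, PubID} across the fragments never reaches {ISBN}.
ISBN, Title → PName, AName is preserved.
PName → Price is preserved.
ISBN → PName, Year is preserved.
Title, Year → ISBN is preserved.
AName → ISBN is preserved.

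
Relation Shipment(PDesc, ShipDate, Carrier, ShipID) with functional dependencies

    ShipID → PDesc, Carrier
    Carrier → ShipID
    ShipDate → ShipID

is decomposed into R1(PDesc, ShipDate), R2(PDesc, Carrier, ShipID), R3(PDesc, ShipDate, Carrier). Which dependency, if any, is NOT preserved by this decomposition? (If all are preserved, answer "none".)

ShipID → PDesc, Carrier lies within R2.
Carrier → ShipID lies within R2.
ShipDate → ShipID: restricted closure across fragments reaches ShipID.
Every dependency is enforceable on the fragments, so the decomposition is dependency-preserving.

none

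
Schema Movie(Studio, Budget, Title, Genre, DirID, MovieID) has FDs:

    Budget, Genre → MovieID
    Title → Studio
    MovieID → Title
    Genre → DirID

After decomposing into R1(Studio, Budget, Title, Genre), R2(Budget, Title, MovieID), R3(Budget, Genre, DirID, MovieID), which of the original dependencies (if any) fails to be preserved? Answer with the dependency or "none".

Budget, Genre → MovieID lies within R3.
Title → Studio lies within R1.
MovieID → Title lies within R2.
Genre → DirID lies within R3.
Every dependency is enforceable on the fragments, so the decomposition is dependency-preserving.

none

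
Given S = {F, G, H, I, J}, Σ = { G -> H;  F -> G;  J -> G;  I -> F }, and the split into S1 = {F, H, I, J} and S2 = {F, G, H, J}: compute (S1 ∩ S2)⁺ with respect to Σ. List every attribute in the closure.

S1 ∩ S2 = {F, H, J}.
F → G applies, adding G
Closure: {F, G, H, J}.

F, G, H, J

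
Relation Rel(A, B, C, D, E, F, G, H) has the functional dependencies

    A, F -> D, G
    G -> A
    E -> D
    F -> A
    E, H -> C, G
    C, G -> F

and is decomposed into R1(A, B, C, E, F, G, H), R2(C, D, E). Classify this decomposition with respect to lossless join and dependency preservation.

lossless but not dependency-preserving

Lossless test: (C, E)⁺ = {C, D, E}, which contains all of one fragment — lossless.
Dependency preservation: the restricted closure of {A, F} across the fragments never reaches {D, G}, so A, F → D, G cannot be enforced without a join — not preserved.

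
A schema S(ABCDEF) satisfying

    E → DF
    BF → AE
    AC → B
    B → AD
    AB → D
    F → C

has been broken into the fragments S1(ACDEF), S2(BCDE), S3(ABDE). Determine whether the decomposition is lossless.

Yes

Chase test. Columns are ABCDEF; row i has aⱼ where attribute j ∈ Si, else bᵢⱼ.
Initial tableau (one row per fragment):
  row 1: a1 b12 a3 a4 a5 a6
  row 2: b21 a2 a3 a4 a5 b26
  row 3: a1 a2 b33 a4 a5 b36
Rows 1 and 2 agree on E; apply E→DF and equate their DF entries.
Rows 1 and 3 agree on E; apply E→DF and equate their DF entries.
Rows 2 and 3 agree on BF; apply BF→AE and equate their AE entries.
Rows 1 and 2 agree on AC; apply AC→B and equate their B entries.
Rows 1 and 3 agree on F; apply F→C and equate their C entries.
Row 1 is now all distinguished symbols — the join is lossless.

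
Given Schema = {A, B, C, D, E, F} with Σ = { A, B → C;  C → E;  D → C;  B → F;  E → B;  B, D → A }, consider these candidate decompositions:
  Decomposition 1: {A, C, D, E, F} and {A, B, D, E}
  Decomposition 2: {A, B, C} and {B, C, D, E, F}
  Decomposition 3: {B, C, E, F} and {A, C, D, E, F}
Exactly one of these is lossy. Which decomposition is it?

Decomposition 2

Decomposition 1: common = {A, D, E}, closure = {A, B, C, D, E, F} → lossless.
Decomposition 2: common = {B, C}, closure = {B, C, E, F} → lossy.
Decomposition 3: common = {C, E, F}, closure = {B, C, E, F} → lossless.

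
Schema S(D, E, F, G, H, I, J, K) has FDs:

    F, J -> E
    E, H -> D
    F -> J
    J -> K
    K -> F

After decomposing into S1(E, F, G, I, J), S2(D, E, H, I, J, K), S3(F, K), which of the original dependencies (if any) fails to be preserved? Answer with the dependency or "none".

none

F, J → E lies within S1.
E, H → D lies within S2.
F → J lies within S1.
J → K lies within S2.
K → F lies within S3.
Every dependency is enforceable on the fragments, so the decomposition is dependency-preserving.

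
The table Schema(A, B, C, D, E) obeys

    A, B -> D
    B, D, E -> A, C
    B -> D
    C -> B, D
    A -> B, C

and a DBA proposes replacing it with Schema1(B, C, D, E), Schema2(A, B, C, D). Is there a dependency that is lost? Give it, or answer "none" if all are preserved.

B, D, E -> A, C

Check B, D, E → A, C: no single fragment contains all of {A, B, C, D, E}, and the restricted closure of {B, D, E} across the fragments never reaches {A, C}.
A, B → D is preserved.
B → D is preserved.
C → B, D is preserved.
A → B, C is preserved.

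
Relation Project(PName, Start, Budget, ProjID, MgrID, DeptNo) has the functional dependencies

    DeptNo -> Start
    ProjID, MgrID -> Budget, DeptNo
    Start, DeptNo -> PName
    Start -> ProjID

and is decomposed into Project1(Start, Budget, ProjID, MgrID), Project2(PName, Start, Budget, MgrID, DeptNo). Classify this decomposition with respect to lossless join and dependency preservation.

lossless and dependency-preserving

Lossless test: (Start, Budget, MgrID)⁺ = {PName, Start, Budget, ProjID, MgrID, DeptNo}, which contains all of one fragment — lossless.
Dependency preservation: ProjID, MgrID → Budget, DeptNo is not contained in any single fragment, but the restricted closure of its left-hand side across the fragments still reaches the right-hand side; the remaining FDs each lie inside some fragment. All dependencies are preserved.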